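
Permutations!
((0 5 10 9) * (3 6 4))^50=(0 10)(3 4 6)(5 9)=[10, 1, 2, 4, 6, 9, 3, 7, 8, 5, 0]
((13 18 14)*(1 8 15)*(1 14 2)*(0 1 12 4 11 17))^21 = (0 4 18 15)(1 11 2 14)(8 17 12 13) = [4, 11, 14, 3, 18, 5, 6, 7, 17, 9, 10, 2, 13, 8, 1, 0, 16, 12, 15]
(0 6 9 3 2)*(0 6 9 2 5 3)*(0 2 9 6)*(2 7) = (0 6 9 7 2)(3 5) = [6, 1, 0, 5, 4, 3, 9, 2, 8, 7]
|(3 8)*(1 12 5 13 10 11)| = |(1 12 5 13 10 11)(3 8)| = 6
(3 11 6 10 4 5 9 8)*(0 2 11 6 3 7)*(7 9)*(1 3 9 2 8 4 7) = (0 8 2 11 9 4 5 1 3 6 10 7) = [8, 3, 11, 6, 5, 1, 10, 0, 2, 4, 7, 9]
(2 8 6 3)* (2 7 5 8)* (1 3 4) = (1 3 7 5 8 6 4) = [0, 3, 2, 7, 1, 8, 4, 5, 6]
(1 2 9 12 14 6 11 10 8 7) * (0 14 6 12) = [14, 2, 9, 3, 4, 5, 11, 1, 7, 0, 8, 10, 6, 13, 12] = (0 14 12 6 11 10 8 7 1 2 9)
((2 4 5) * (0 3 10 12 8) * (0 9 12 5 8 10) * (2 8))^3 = [3, 1, 4, 0, 2, 12, 6, 7, 10, 5, 9, 11, 8] = (0 3)(2 4)(5 12 8 10 9)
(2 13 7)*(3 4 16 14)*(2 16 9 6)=(2 13 7 16 14 3 4 9 6)=[0, 1, 13, 4, 9, 5, 2, 16, 8, 6, 10, 11, 12, 7, 3, 15, 14]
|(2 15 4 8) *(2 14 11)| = |(2 15 4 8 14 11)| = 6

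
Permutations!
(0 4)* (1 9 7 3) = (0 4)(1 9 7 3) = [4, 9, 2, 1, 0, 5, 6, 3, 8, 7]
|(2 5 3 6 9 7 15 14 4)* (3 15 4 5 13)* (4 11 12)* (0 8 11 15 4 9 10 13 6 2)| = 10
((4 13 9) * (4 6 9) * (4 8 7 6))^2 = (4 8 6)(7 9 13) = [0, 1, 2, 3, 8, 5, 4, 9, 6, 13, 10, 11, 12, 7]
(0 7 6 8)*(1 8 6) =(0 7 1 8) =[7, 8, 2, 3, 4, 5, 6, 1, 0]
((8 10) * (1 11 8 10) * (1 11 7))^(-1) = (1 7)(8 11) = [0, 7, 2, 3, 4, 5, 6, 1, 11, 9, 10, 8]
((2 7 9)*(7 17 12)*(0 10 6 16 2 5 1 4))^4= (0 2 9)(1 6 12)(4 16 7)(5 10 17)= [2, 6, 9, 3, 16, 10, 12, 4, 8, 0, 17, 11, 1, 13, 14, 15, 7, 5]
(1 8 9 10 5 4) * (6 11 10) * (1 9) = (1 8)(4 9 6 11 10 5) = [0, 8, 2, 3, 9, 4, 11, 7, 1, 6, 5, 10]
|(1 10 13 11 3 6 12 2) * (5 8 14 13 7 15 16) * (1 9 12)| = |(1 10 7 15 16 5 8 14 13 11 3 6)(2 9 12)| = 12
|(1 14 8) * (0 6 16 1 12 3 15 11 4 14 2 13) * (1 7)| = 7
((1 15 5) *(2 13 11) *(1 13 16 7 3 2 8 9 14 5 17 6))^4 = (17)(5 9 11)(8 13 14) = [0, 1, 2, 3, 4, 9, 6, 7, 13, 11, 10, 5, 12, 14, 8, 15, 16, 17]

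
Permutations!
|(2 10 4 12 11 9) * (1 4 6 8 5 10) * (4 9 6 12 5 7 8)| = 6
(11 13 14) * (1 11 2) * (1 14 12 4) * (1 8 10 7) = [0, 11, 14, 3, 8, 5, 6, 1, 10, 9, 7, 13, 4, 12, 2] = (1 11 13 12 4 8 10 7)(2 14)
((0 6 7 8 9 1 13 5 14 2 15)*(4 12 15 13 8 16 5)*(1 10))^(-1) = [15, 10, 14, 3, 13, 16, 0, 6, 1, 8, 9, 11, 4, 2, 5, 12, 7] = (0 15 12 4 13 2 14 5 16 7 6)(1 10 9 8)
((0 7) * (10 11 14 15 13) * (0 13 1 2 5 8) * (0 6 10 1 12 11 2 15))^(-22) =[13, 12, 6, 3, 4, 10, 5, 1, 2, 9, 8, 0, 14, 15, 7, 11] =(0 13 15 11)(1 12 14 7)(2 6 5 10 8)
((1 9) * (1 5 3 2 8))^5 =[0, 8, 3, 5, 4, 9, 6, 7, 2, 1] =(1 8 2 3 5 9)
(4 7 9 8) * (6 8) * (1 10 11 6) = (1 10 11 6 8 4 7 9) = [0, 10, 2, 3, 7, 5, 8, 9, 4, 1, 11, 6]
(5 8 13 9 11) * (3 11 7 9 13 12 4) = (13)(3 11 5 8 12 4)(7 9) = [0, 1, 2, 11, 3, 8, 6, 9, 12, 7, 10, 5, 4, 13]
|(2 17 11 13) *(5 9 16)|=|(2 17 11 13)(5 9 16)|=12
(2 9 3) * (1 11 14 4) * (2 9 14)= [0, 11, 14, 9, 1, 5, 6, 7, 8, 3, 10, 2, 12, 13, 4]= (1 11 2 14 4)(3 9)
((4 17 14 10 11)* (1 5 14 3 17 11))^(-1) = (1 10 14 5)(3 17)(4 11) = [0, 10, 2, 17, 11, 1, 6, 7, 8, 9, 14, 4, 12, 13, 5, 15, 16, 3]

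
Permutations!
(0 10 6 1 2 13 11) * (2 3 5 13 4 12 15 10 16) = (0 16 2 4 12 15 10 6 1 3 5 13 11) = [16, 3, 4, 5, 12, 13, 1, 7, 8, 9, 6, 0, 15, 11, 14, 10, 2]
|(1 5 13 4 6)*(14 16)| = 10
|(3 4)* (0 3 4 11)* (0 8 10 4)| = 6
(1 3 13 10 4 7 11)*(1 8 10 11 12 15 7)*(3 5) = [0, 5, 2, 13, 1, 3, 6, 12, 10, 9, 4, 8, 15, 11, 14, 7] = (1 5 3 13 11 8 10 4)(7 12 15)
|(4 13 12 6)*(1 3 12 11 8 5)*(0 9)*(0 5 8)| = 10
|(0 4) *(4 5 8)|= 4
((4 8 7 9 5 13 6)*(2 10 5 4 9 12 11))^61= (2 4 10 8 5 7 13 12 6 11 9)= [0, 1, 4, 3, 10, 7, 11, 13, 5, 2, 8, 9, 6, 12]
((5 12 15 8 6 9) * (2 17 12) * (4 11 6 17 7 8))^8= (2 6 15 8 5 11 12 7 9 4 17)= [0, 1, 6, 3, 17, 11, 15, 9, 5, 4, 10, 12, 7, 13, 14, 8, 16, 2]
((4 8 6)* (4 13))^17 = (4 8 6 13) = [0, 1, 2, 3, 8, 5, 13, 7, 6, 9, 10, 11, 12, 4]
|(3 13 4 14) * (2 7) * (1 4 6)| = 6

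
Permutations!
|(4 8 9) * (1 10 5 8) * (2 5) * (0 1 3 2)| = 6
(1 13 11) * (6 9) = (1 13 11)(6 9) = [0, 13, 2, 3, 4, 5, 9, 7, 8, 6, 10, 1, 12, 11]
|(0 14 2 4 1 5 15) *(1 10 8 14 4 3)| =|(0 4 10 8 14 2 3 1 5 15)| =10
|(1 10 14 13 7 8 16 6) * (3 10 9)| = 10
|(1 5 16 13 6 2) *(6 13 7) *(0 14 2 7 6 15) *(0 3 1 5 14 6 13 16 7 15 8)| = |(0 6 15 3 1 14 2 5 7 8)(13 16)| = 10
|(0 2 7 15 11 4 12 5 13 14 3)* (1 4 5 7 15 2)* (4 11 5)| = 12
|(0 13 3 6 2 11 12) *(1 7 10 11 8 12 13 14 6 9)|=42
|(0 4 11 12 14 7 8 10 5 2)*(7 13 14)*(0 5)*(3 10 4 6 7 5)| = 22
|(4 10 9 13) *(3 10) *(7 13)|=6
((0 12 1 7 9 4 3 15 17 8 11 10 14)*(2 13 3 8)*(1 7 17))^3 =[9, 13, 15, 17, 10, 5, 6, 8, 14, 11, 12, 0, 4, 1, 7, 2, 16, 3] =(0 9 11)(1 13)(2 15)(3 17)(4 10 12)(7 8 14)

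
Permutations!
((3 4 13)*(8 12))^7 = (3 4 13)(8 12) = [0, 1, 2, 4, 13, 5, 6, 7, 12, 9, 10, 11, 8, 3]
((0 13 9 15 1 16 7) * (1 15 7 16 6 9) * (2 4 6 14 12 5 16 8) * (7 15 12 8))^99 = (0 13 1 14 8 2 4 6 9 15 12 5 16 7) = [13, 14, 4, 3, 6, 16, 9, 0, 2, 15, 10, 11, 5, 1, 8, 12, 7]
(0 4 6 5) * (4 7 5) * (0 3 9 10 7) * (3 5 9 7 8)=(3 7 9 10 8)(4 6)=[0, 1, 2, 7, 6, 5, 4, 9, 3, 10, 8]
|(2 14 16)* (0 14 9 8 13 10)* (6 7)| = |(0 14 16 2 9 8 13 10)(6 7)| = 8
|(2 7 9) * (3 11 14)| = 3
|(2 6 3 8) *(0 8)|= 5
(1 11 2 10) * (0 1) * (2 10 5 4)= (0 1 11 10)(2 5 4)= [1, 11, 5, 3, 2, 4, 6, 7, 8, 9, 0, 10]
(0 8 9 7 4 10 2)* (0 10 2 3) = (0 8 9 7 4 2 10 3) = [8, 1, 10, 0, 2, 5, 6, 4, 9, 7, 3]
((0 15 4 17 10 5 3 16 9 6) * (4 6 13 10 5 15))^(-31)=(0 17 3 9 10 6 4 5 16 13 15)=[17, 1, 2, 9, 5, 16, 4, 7, 8, 10, 6, 11, 12, 15, 14, 0, 13, 3]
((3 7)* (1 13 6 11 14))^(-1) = [0, 14, 2, 7, 4, 5, 13, 3, 8, 9, 10, 6, 12, 1, 11] = (1 14 11 6 13)(3 7)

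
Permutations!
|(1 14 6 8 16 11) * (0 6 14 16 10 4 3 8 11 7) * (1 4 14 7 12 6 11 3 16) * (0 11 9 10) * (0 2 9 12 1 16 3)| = 18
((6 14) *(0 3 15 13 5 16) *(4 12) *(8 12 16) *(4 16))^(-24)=(16)=[0, 1, 2, 3, 4, 5, 6, 7, 8, 9, 10, 11, 12, 13, 14, 15, 16]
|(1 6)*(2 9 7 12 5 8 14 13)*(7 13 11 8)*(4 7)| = 12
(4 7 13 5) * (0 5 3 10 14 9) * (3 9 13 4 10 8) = [5, 1, 2, 8, 7, 10, 6, 4, 3, 0, 14, 11, 12, 9, 13] = (0 5 10 14 13 9)(3 8)(4 7)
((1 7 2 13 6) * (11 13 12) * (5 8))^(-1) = (1 6 13 11 12 2 7)(5 8) = [0, 6, 7, 3, 4, 8, 13, 1, 5, 9, 10, 12, 2, 11]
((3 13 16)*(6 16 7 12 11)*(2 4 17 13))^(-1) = (2 3 16 6 11 12 7 13 17 4) = [0, 1, 3, 16, 2, 5, 11, 13, 8, 9, 10, 12, 7, 17, 14, 15, 6, 4]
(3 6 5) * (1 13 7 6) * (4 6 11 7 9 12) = [0, 13, 2, 1, 6, 3, 5, 11, 8, 12, 10, 7, 4, 9] = (1 13 9 12 4 6 5 3)(7 11)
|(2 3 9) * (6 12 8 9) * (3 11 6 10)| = 6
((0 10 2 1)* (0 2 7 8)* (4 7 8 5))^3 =(10)(1 2) =[0, 2, 1, 3, 4, 5, 6, 7, 8, 9, 10]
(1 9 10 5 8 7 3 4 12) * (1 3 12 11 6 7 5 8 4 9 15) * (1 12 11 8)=(1 15 12 3 9 10)(4 8 5)(6 7 11)=[0, 15, 2, 9, 8, 4, 7, 11, 5, 10, 1, 6, 3, 13, 14, 12]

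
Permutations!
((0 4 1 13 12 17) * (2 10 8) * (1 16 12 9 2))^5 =(17)(1 8 10 2 9 13) =[0, 8, 9, 3, 4, 5, 6, 7, 10, 13, 2, 11, 12, 1, 14, 15, 16, 17]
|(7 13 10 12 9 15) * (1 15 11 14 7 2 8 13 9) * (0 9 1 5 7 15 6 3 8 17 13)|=16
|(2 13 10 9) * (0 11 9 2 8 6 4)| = 6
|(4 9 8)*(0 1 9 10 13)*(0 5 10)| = |(0 1 9 8 4)(5 10 13)| = 15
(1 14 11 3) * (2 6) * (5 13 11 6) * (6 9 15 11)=(1 14 9 15 11 3)(2 5 13 6)=[0, 14, 5, 1, 4, 13, 2, 7, 8, 15, 10, 3, 12, 6, 9, 11]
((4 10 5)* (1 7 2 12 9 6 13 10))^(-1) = (1 4 5 10 13 6 9 12 2 7) = [0, 4, 7, 3, 5, 10, 9, 1, 8, 12, 13, 11, 2, 6]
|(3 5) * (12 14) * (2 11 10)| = 6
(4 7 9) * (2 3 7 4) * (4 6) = (2 3 7 9)(4 6) = [0, 1, 3, 7, 6, 5, 4, 9, 8, 2]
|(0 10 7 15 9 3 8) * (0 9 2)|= |(0 10 7 15 2)(3 8 9)|= 15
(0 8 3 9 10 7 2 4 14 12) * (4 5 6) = (0 8 3 9 10 7 2 5 6 4 14 12) = [8, 1, 5, 9, 14, 6, 4, 2, 3, 10, 7, 11, 0, 13, 12]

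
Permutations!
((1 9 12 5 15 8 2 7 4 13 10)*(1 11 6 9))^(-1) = [0, 1, 8, 3, 7, 12, 11, 2, 15, 6, 13, 10, 9, 4, 14, 5] = (2 8 15 5 12 9 6 11 10 13 4 7)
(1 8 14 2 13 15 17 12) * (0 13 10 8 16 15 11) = [13, 16, 10, 3, 4, 5, 6, 7, 14, 9, 8, 0, 1, 11, 2, 17, 15, 12] = (0 13 11)(1 16 15 17 12)(2 10 8 14)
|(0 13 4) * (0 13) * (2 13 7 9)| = 5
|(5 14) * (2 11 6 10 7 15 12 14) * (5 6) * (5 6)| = |(2 11 6 10 7 15 12 14 5)| = 9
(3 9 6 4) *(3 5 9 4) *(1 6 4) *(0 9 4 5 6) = (0 9 5 4 6 3 1) = [9, 0, 2, 1, 6, 4, 3, 7, 8, 5]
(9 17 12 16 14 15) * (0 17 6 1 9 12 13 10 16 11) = (0 17 13 10 16 14 15 12 11)(1 9 6) = [17, 9, 2, 3, 4, 5, 1, 7, 8, 6, 16, 0, 11, 10, 15, 12, 14, 13]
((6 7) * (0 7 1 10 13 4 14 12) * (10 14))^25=[7, 14, 2, 3, 10, 5, 1, 6, 8, 9, 13, 11, 0, 4, 12]=(0 7 6 1 14 12)(4 10 13)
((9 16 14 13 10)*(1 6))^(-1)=(1 6)(9 10 13 14 16)=[0, 6, 2, 3, 4, 5, 1, 7, 8, 10, 13, 11, 12, 14, 16, 15, 9]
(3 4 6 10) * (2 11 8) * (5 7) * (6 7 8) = [0, 1, 11, 4, 7, 8, 10, 5, 2, 9, 3, 6] = (2 11 6 10 3 4 7 5 8)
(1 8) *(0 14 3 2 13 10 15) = (0 14 3 2 13 10 15)(1 8) = [14, 8, 13, 2, 4, 5, 6, 7, 1, 9, 15, 11, 12, 10, 3, 0]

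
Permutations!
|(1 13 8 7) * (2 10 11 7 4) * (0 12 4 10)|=|(0 12 4 2)(1 13 8 10 11 7)|=12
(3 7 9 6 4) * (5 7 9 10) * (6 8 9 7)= (3 7 10 5 6 4)(8 9)= [0, 1, 2, 7, 3, 6, 4, 10, 9, 8, 5]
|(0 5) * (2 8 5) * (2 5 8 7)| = |(8)(0 5)(2 7)| = 2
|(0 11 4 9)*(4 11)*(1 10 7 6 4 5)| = |(11)(0 5 1 10 7 6 4 9)| = 8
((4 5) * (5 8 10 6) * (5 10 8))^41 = (4 5)(6 10) = [0, 1, 2, 3, 5, 4, 10, 7, 8, 9, 6]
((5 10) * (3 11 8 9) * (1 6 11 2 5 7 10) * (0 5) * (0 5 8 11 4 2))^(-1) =(11)(0 3 9 8)(1 5 2 4 6)(7 10) =[3, 5, 4, 9, 6, 2, 1, 10, 0, 8, 7, 11]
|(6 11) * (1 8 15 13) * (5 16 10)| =12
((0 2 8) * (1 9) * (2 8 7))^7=(0 8)(1 9)(2 7)=[8, 9, 7, 3, 4, 5, 6, 2, 0, 1]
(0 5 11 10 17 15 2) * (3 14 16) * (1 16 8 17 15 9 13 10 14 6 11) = (0 5 1 16 3 6 11 14 8 17 9 13 10 15 2) = [5, 16, 0, 6, 4, 1, 11, 7, 17, 13, 15, 14, 12, 10, 8, 2, 3, 9]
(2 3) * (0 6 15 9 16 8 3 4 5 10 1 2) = (0 6 15 9 16 8 3)(1 2 4 5 10) = [6, 2, 4, 0, 5, 10, 15, 7, 3, 16, 1, 11, 12, 13, 14, 9, 8]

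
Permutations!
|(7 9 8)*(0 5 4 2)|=12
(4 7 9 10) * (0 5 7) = [5, 1, 2, 3, 0, 7, 6, 9, 8, 10, 4] = (0 5 7 9 10 4)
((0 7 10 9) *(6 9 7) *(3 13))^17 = (0 9 6)(3 13)(7 10) = [9, 1, 2, 13, 4, 5, 0, 10, 8, 6, 7, 11, 12, 3]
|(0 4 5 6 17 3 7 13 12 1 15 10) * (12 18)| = 13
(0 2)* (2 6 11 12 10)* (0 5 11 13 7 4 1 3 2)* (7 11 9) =(0 6 13 11 12 10)(1 3 2 5 9 7 4) =[6, 3, 5, 2, 1, 9, 13, 4, 8, 7, 0, 12, 10, 11]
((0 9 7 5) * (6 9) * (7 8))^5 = (0 5 7 8 9 6) = [5, 1, 2, 3, 4, 7, 0, 8, 9, 6]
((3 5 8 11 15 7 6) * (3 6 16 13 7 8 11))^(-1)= (3 8 15 11 5)(7 13 16)= [0, 1, 2, 8, 4, 3, 6, 13, 15, 9, 10, 5, 12, 16, 14, 11, 7]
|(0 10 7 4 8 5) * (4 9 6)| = |(0 10 7 9 6 4 8 5)| = 8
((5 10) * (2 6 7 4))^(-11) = [0, 1, 6, 3, 2, 10, 7, 4, 8, 9, 5] = (2 6 7 4)(5 10)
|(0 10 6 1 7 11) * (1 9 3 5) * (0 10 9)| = |(0 9 3 5 1 7 11 10 6)| = 9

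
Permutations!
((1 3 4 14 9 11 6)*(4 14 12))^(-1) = (1 6 11 9 14 3)(4 12) = [0, 6, 2, 1, 12, 5, 11, 7, 8, 14, 10, 9, 4, 13, 3]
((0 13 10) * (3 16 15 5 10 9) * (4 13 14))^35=[3, 1, 2, 0, 15, 13, 6, 7, 8, 10, 9, 11, 12, 5, 16, 4, 14]=(0 3)(4 15)(5 13)(9 10)(14 16)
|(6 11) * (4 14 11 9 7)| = 6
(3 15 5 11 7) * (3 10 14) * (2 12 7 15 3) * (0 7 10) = (0 7)(2 12 10 14)(5 11 15) = [7, 1, 12, 3, 4, 11, 6, 0, 8, 9, 14, 15, 10, 13, 2, 5]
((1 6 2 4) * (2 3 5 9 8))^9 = (1 6 3 5 9 8 2 4) = [0, 6, 4, 5, 1, 9, 3, 7, 2, 8]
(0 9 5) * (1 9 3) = (0 3 1 9 5) = [3, 9, 2, 1, 4, 0, 6, 7, 8, 5]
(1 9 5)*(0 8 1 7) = (0 8 1 9 5 7) = [8, 9, 2, 3, 4, 7, 6, 0, 1, 5]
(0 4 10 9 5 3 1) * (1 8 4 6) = [6, 0, 2, 8, 10, 3, 1, 7, 4, 5, 9] = (0 6 1)(3 8 4 10 9 5)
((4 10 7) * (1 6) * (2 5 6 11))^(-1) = (1 6 5 2 11)(4 7 10) = [0, 6, 11, 3, 7, 2, 5, 10, 8, 9, 4, 1]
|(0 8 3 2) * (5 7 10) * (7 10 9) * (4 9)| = |(0 8 3 2)(4 9 7)(5 10)| = 12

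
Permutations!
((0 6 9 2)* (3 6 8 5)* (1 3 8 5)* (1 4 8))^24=(0 3 2 1 9 5 6)=[3, 9, 1, 2, 4, 6, 0, 7, 8, 5]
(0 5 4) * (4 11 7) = (0 5 11 7 4) = [5, 1, 2, 3, 0, 11, 6, 4, 8, 9, 10, 7]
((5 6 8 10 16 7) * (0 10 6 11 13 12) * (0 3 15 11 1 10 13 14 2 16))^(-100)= (0 15 16 10 3 2 1 12 14 5 13 11 7)= [15, 12, 1, 2, 4, 13, 6, 0, 8, 9, 3, 7, 14, 11, 5, 16, 10]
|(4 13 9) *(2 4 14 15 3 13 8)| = 15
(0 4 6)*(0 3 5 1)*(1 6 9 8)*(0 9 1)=[4, 9, 2, 5, 1, 6, 3, 7, 0, 8]=(0 4 1 9 8)(3 5 6)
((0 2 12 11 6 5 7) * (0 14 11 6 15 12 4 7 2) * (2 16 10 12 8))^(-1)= (2 8 15 11 14 7 4)(5 6 12 10 16)= [0, 1, 8, 3, 2, 6, 12, 4, 15, 9, 16, 14, 10, 13, 7, 11, 5]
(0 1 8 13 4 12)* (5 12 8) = (0 1 5 12)(4 8 13) = [1, 5, 2, 3, 8, 12, 6, 7, 13, 9, 10, 11, 0, 4]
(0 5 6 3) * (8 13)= (0 5 6 3)(8 13)= [5, 1, 2, 0, 4, 6, 3, 7, 13, 9, 10, 11, 12, 8]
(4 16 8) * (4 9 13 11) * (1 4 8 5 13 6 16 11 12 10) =(1 4 11 8 9 6 16 5 13 12 10) =[0, 4, 2, 3, 11, 13, 16, 7, 9, 6, 1, 8, 10, 12, 14, 15, 5]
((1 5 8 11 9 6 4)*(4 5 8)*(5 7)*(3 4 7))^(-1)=(1 4 3 6 9 11 8)(5 7)=[0, 4, 2, 6, 3, 7, 9, 5, 1, 11, 10, 8]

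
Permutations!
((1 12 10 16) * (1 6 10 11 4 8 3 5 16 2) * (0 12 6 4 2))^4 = [1, 12, 0, 8, 16, 3, 11, 7, 4, 9, 2, 10, 6, 13, 14, 15, 5] = (0 1 12 6 11 10 2)(3 8 4 16 5)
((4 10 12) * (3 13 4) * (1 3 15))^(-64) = (1 15 12 10 4 13 3) = [0, 15, 2, 1, 13, 5, 6, 7, 8, 9, 4, 11, 10, 3, 14, 12]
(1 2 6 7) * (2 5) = (1 5 2 6 7) = [0, 5, 6, 3, 4, 2, 7, 1]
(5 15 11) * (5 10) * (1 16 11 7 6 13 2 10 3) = (1 16 11 3)(2 10 5 15 7 6 13) = [0, 16, 10, 1, 4, 15, 13, 6, 8, 9, 5, 3, 12, 2, 14, 7, 11]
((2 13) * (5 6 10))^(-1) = [0, 1, 13, 3, 4, 10, 5, 7, 8, 9, 6, 11, 12, 2] = (2 13)(5 10 6)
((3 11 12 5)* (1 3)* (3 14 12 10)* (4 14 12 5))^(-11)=(1 5 14 4 12)(3 11 10)=[0, 5, 2, 11, 12, 14, 6, 7, 8, 9, 3, 10, 1, 13, 4]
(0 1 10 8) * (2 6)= [1, 10, 6, 3, 4, 5, 2, 7, 0, 9, 8]= (0 1 10 8)(2 6)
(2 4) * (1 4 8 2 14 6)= [0, 4, 8, 3, 14, 5, 1, 7, 2, 9, 10, 11, 12, 13, 6]= (1 4 14 6)(2 8)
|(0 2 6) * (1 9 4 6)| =|(0 2 1 9 4 6)| =6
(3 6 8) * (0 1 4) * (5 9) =(0 1 4)(3 6 8)(5 9) =[1, 4, 2, 6, 0, 9, 8, 7, 3, 5]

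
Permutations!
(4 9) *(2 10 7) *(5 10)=(2 5 10 7)(4 9)=[0, 1, 5, 3, 9, 10, 6, 2, 8, 4, 7]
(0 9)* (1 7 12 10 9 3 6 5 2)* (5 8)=[3, 7, 1, 6, 4, 2, 8, 12, 5, 0, 9, 11, 10]=(0 3 6 8 5 2 1 7 12 10 9)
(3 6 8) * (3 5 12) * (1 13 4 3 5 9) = (1 13 4 3 6 8 9)(5 12) = [0, 13, 2, 6, 3, 12, 8, 7, 9, 1, 10, 11, 5, 4]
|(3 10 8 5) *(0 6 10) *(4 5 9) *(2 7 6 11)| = |(0 11 2 7 6 10 8 9 4 5 3)| = 11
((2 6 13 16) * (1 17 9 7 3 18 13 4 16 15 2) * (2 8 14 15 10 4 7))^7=(1 18 9 10 6 16 3 17 13 2 4 7)(8 14 15)=[0, 18, 4, 17, 7, 5, 16, 1, 14, 10, 6, 11, 12, 2, 15, 8, 3, 13, 9]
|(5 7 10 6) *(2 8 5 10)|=|(2 8 5 7)(6 10)|=4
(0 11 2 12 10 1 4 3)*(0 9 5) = (0 11 2 12 10 1 4 3 9 5) = [11, 4, 12, 9, 3, 0, 6, 7, 8, 5, 1, 2, 10]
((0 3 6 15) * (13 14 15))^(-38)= (0 14 6)(3 15 13)= [14, 1, 2, 15, 4, 5, 0, 7, 8, 9, 10, 11, 12, 3, 6, 13]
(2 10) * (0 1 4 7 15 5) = [1, 4, 10, 3, 7, 0, 6, 15, 8, 9, 2, 11, 12, 13, 14, 5] = (0 1 4 7 15 5)(2 10)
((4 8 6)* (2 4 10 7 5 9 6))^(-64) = [0, 1, 8, 3, 2, 9, 10, 5, 4, 6, 7] = (2 8 4)(5 9 6 10 7)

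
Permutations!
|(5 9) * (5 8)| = |(5 9 8)| = 3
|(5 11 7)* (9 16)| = |(5 11 7)(9 16)| = 6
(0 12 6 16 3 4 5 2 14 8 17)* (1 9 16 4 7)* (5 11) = (0 12 6 4 11 5 2 14 8 17)(1 9 16 3 7) = [12, 9, 14, 7, 11, 2, 4, 1, 17, 16, 10, 5, 6, 13, 8, 15, 3, 0]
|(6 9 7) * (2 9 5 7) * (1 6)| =4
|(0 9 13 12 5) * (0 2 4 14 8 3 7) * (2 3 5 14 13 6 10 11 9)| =|(0 2 4 13 12 14 8 5 3 7)(6 10 11 9)| =20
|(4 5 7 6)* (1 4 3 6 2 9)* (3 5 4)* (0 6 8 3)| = |(0 6 5 7 2 9 1)(3 8)| = 14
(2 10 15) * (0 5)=(0 5)(2 10 15)=[5, 1, 10, 3, 4, 0, 6, 7, 8, 9, 15, 11, 12, 13, 14, 2]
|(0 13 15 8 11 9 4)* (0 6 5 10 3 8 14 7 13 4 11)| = 28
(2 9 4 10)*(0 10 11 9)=[10, 1, 0, 3, 11, 5, 6, 7, 8, 4, 2, 9]=(0 10 2)(4 11 9)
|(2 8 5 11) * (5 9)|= 5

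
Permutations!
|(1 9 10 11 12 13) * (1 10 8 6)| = 4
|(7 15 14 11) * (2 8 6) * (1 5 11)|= |(1 5 11 7 15 14)(2 8 6)|= 6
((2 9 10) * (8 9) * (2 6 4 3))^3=(2 10 3 9 4 8 6)=[0, 1, 10, 9, 8, 5, 2, 7, 6, 4, 3]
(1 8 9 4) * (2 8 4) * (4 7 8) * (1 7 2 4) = (1 2)(4 7 8 9) = [0, 2, 1, 3, 7, 5, 6, 8, 9, 4]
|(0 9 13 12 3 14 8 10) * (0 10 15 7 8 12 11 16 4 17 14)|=|(0 9 13 11 16 4 17 14 12 3)(7 8 15)|=30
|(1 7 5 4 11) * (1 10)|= 6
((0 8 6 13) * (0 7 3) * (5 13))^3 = (0 5 3 6 7 8 13) = [5, 1, 2, 6, 4, 3, 7, 8, 13, 9, 10, 11, 12, 0]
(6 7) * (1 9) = (1 9)(6 7) = [0, 9, 2, 3, 4, 5, 7, 6, 8, 1]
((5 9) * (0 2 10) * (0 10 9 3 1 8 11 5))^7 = (0 2 9)(1 11 3 8 5) = [2, 11, 9, 8, 4, 1, 6, 7, 5, 0, 10, 3]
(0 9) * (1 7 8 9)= (0 1 7 8 9)= [1, 7, 2, 3, 4, 5, 6, 8, 9, 0]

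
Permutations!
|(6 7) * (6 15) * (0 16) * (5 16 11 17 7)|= |(0 11 17 7 15 6 5 16)|= 8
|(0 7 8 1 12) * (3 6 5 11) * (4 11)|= |(0 7 8 1 12)(3 6 5 4 11)|= 5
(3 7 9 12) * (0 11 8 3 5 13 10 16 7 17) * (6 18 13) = (0 11 8 3 17)(5 6 18 13 10 16 7 9 12) = [11, 1, 2, 17, 4, 6, 18, 9, 3, 12, 16, 8, 5, 10, 14, 15, 7, 0, 13]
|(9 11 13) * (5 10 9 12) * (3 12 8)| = 8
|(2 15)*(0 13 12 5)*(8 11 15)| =4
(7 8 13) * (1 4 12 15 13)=(1 4 12 15 13 7 8)=[0, 4, 2, 3, 12, 5, 6, 8, 1, 9, 10, 11, 15, 7, 14, 13]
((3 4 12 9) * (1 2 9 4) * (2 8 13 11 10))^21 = (1 2 13 3 10 8 9 11)(4 12) = [0, 2, 13, 10, 12, 5, 6, 7, 9, 11, 8, 1, 4, 3]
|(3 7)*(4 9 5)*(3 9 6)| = 6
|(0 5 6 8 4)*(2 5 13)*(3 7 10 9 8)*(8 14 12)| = 13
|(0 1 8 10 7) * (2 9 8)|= |(0 1 2 9 8 10 7)|= 7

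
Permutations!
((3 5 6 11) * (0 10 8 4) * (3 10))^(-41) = [4, 1, 2, 0, 8, 3, 5, 7, 10, 9, 11, 6] = (0 4 8 10 11 6 5 3)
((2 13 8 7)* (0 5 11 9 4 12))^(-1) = (0 12 4 9 11 5)(2 7 8 13) = [12, 1, 7, 3, 9, 0, 6, 8, 13, 11, 10, 5, 4, 2]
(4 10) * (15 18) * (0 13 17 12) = [13, 1, 2, 3, 10, 5, 6, 7, 8, 9, 4, 11, 0, 17, 14, 18, 16, 12, 15] = (0 13 17 12)(4 10)(15 18)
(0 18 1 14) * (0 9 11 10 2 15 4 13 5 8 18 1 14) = (0 1)(2 15 4 13 5 8 18 14 9 11 10) = [1, 0, 15, 3, 13, 8, 6, 7, 18, 11, 2, 10, 12, 5, 9, 4, 16, 17, 14]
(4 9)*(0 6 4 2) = (0 6 4 9 2) = [6, 1, 0, 3, 9, 5, 4, 7, 8, 2]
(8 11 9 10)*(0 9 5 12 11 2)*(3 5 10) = (0 9 3 5 12 11 10 8 2) = [9, 1, 0, 5, 4, 12, 6, 7, 2, 3, 8, 10, 11]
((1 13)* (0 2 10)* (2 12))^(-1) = (0 10 2 12)(1 13) = [10, 13, 12, 3, 4, 5, 6, 7, 8, 9, 2, 11, 0, 1]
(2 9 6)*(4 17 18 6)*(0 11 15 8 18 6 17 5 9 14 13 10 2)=(0 11 15 8 18 17 6)(2 14 13 10)(4 5 9)=[11, 1, 14, 3, 5, 9, 0, 7, 18, 4, 2, 15, 12, 10, 13, 8, 16, 6, 17]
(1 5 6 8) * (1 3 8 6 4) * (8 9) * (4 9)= [0, 5, 2, 4, 1, 9, 6, 7, 3, 8]= (1 5 9 8 3 4)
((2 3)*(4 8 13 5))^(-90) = (4 13)(5 8) = [0, 1, 2, 3, 13, 8, 6, 7, 5, 9, 10, 11, 12, 4]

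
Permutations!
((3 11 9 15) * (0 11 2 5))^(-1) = (0 5 2 3 15 9 11) = [5, 1, 3, 15, 4, 2, 6, 7, 8, 11, 10, 0, 12, 13, 14, 9]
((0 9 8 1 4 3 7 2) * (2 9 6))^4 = [6, 9, 0, 1, 8, 5, 2, 4, 7, 3] = (0 6 2)(1 9 3)(4 8 7)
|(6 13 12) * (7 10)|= 6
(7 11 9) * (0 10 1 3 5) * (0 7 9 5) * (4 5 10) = [4, 3, 2, 0, 5, 7, 6, 11, 8, 9, 1, 10] = (0 4 5 7 11 10 1 3)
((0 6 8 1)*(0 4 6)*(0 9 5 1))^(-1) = (0 8 6 4 1 5 9) = [8, 5, 2, 3, 1, 9, 4, 7, 6, 0]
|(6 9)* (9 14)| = 3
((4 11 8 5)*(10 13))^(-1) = (4 5 8 11)(10 13) = [0, 1, 2, 3, 5, 8, 6, 7, 11, 9, 13, 4, 12, 10]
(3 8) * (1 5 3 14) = (1 5 3 8 14) = [0, 5, 2, 8, 4, 3, 6, 7, 14, 9, 10, 11, 12, 13, 1]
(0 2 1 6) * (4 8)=(0 2 1 6)(4 8)=[2, 6, 1, 3, 8, 5, 0, 7, 4]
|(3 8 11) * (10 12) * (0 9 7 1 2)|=30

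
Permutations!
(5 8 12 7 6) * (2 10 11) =(2 10 11)(5 8 12 7 6) =[0, 1, 10, 3, 4, 8, 5, 6, 12, 9, 11, 2, 7]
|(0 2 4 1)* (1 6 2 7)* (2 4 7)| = 4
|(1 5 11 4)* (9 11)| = |(1 5 9 11 4)| = 5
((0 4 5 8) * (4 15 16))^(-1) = [8, 1, 2, 3, 16, 4, 6, 7, 5, 9, 10, 11, 12, 13, 14, 0, 15] = (0 8 5 4 16 15)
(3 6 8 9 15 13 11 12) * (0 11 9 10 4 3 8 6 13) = [11, 1, 2, 13, 3, 5, 6, 7, 10, 15, 4, 12, 8, 9, 14, 0] = (0 11 12 8 10 4 3 13 9 15)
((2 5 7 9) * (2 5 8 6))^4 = [0, 1, 8, 3, 4, 7, 2, 9, 6, 5] = (2 8 6)(5 7 9)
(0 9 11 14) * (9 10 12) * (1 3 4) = (0 10 12 9 11 14)(1 3 4) = [10, 3, 2, 4, 1, 5, 6, 7, 8, 11, 12, 14, 9, 13, 0]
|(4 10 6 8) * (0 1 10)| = 6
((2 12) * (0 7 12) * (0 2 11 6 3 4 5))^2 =(0 12 6 4)(3 5 7 11) =[12, 1, 2, 5, 0, 7, 4, 11, 8, 9, 10, 3, 6]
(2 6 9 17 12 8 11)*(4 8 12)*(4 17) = (17)(2 6 9 4 8 11) = [0, 1, 6, 3, 8, 5, 9, 7, 11, 4, 10, 2, 12, 13, 14, 15, 16, 17]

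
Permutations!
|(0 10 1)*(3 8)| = |(0 10 1)(3 8)| = 6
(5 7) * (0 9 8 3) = (0 9 8 3)(5 7) = [9, 1, 2, 0, 4, 7, 6, 5, 3, 8]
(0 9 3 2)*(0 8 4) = [9, 1, 8, 2, 0, 5, 6, 7, 4, 3] = (0 9 3 2 8 4)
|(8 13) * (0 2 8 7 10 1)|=|(0 2 8 13 7 10 1)|=7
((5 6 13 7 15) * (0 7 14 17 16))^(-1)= (0 16 17 14 13 6 5 15 7)= [16, 1, 2, 3, 4, 15, 5, 0, 8, 9, 10, 11, 12, 6, 13, 7, 17, 14]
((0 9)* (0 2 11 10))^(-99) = (0 9 2 11 10) = [9, 1, 11, 3, 4, 5, 6, 7, 8, 2, 0, 10]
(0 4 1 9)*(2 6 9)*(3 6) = (0 4 1 2 3 6 9) = [4, 2, 3, 6, 1, 5, 9, 7, 8, 0]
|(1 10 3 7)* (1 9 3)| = |(1 10)(3 7 9)| = 6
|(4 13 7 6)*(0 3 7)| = |(0 3 7 6 4 13)| = 6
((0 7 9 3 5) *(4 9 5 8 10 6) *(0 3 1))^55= (0 10)(1 8)(3 9)(4 5)(6 7)= [10, 8, 2, 9, 5, 4, 7, 6, 1, 3, 0]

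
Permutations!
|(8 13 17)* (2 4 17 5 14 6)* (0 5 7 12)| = 11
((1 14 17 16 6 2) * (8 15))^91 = (1 14 17 16 6 2)(8 15) = [0, 14, 1, 3, 4, 5, 2, 7, 15, 9, 10, 11, 12, 13, 17, 8, 6, 16]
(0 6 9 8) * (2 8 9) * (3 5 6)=[3, 1, 8, 5, 4, 6, 2, 7, 0, 9]=(9)(0 3 5 6 2 8)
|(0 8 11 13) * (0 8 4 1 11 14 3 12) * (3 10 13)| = |(0 4 1 11 3 12)(8 14 10 13)| = 12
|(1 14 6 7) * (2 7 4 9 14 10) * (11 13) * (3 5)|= |(1 10 2 7)(3 5)(4 9 14 6)(11 13)|= 4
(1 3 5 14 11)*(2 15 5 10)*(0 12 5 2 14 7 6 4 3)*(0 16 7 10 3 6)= (0 12 5 10 14 11 1 16 7)(2 15)(4 6)= [12, 16, 15, 3, 6, 10, 4, 0, 8, 9, 14, 1, 5, 13, 11, 2, 7]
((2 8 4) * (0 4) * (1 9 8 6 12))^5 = [1, 2, 8, 3, 9, 5, 0, 7, 12, 6, 10, 11, 4] = (0 1 2 8 12 4 9 6)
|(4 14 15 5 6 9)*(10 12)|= 6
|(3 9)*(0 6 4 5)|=|(0 6 4 5)(3 9)|=4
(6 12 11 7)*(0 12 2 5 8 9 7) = (0 12 11)(2 5 8 9 7 6) = [12, 1, 5, 3, 4, 8, 2, 6, 9, 7, 10, 0, 11]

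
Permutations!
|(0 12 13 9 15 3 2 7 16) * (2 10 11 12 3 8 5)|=|(0 3 10 11 12 13 9 15 8 5 2 7 16)|=13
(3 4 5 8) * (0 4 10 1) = (0 4 5 8 3 10 1) = [4, 0, 2, 10, 5, 8, 6, 7, 3, 9, 1]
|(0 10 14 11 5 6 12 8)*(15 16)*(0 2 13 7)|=|(0 10 14 11 5 6 12 8 2 13 7)(15 16)|=22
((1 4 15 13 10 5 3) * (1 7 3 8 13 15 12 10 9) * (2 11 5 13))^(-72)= [0, 1, 2, 3, 4, 5, 6, 7, 8, 9, 10, 11, 12, 13, 14, 15]= (15)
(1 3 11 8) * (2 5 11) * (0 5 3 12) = (0 5 11 8 1 12)(2 3) = [5, 12, 3, 2, 4, 11, 6, 7, 1, 9, 10, 8, 0]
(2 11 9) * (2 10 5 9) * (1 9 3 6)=[0, 9, 11, 6, 4, 3, 1, 7, 8, 10, 5, 2]=(1 9 10 5 3 6)(2 11)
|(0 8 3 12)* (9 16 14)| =|(0 8 3 12)(9 16 14)| =12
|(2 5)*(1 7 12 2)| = |(1 7 12 2 5)| = 5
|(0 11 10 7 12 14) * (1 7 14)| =12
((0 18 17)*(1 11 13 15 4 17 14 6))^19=[17, 6, 2, 3, 15, 5, 14, 7, 8, 9, 10, 1, 12, 11, 18, 13, 16, 4, 0]=(0 17 4 15 13 11 1 6 14 18)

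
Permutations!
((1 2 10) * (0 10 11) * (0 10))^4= (11)= [0, 1, 2, 3, 4, 5, 6, 7, 8, 9, 10, 11]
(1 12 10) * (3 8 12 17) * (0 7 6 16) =(0 7 6 16)(1 17 3 8 12 10) =[7, 17, 2, 8, 4, 5, 16, 6, 12, 9, 1, 11, 10, 13, 14, 15, 0, 3]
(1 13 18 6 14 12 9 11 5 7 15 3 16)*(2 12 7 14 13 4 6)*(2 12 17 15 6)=(1 4 2 17 15 3 16)(5 14 7 6 13 18 12 9 11)=[0, 4, 17, 16, 2, 14, 13, 6, 8, 11, 10, 5, 9, 18, 7, 3, 1, 15, 12]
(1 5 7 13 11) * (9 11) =(1 5 7 13 9 11) =[0, 5, 2, 3, 4, 7, 6, 13, 8, 11, 10, 1, 12, 9]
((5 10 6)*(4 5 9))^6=(4 5 10 6 9)=[0, 1, 2, 3, 5, 10, 9, 7, 8, 4, 6]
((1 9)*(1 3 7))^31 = (1 7 3 9) = [0, 7, 2, 9, 4, 5, 6, 3, 8, 1]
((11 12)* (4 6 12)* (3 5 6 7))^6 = (3 7 4 11 12 6 5) = [0, 1, 2, 7, 11, 3, 5, 4, 8, 9, 10, 12, 6]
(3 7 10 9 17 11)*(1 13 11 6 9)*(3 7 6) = (1 13 11 7 10)(3 6 9 17) = [0, 13, 2, 6, 4, 5, 9, 10, 8, 17, 1, 7, 12, 11, 14, 15, 16, 3]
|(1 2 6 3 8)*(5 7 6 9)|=|(1 2 9 5 7 6 3 8)|=8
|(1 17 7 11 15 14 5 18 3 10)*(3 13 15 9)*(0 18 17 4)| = 14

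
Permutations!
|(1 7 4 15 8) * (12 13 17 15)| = |(1 7 4 12 13 17 15 8)| = 8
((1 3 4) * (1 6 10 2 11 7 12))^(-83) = (1 7 2 6 3 12 11 10 4) = [0, 7, 6, 12, 1, 5, 3, 2, 8, 9, 4, 10, 11]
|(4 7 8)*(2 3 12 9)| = |(2 3 12 9)(4 7 8)| = 12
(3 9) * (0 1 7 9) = [1, 7, 2, 0, 4, 5, 6, 9, 8, 3] = (0 1 7 9 3)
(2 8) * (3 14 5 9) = (2 8)(3 14 5 9) = [0, 1, 8, 14, 4, 9, 6, 7, 2, 3, 10, 11, 12, 13, 5]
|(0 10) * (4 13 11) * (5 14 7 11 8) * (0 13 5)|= |(0 10 13 8)(4 5 14 7 11)|= 20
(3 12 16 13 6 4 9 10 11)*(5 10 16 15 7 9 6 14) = [0, 1, 2, 12, 6, 10, 4, 9, 8, 16, 11, 3, 15, 14, 5, 7, 13] = (3 12 15 7 9 16 13 14 5 10 11)(4 6)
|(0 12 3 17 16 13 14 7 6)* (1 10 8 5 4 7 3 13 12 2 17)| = |(0 2 17 16 12 13 14 3 1 10 8 5 4 7 6)| = 15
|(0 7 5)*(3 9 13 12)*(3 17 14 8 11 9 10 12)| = |(0 7 5)(3 10 12 17 14 8 11 9 13)| = 9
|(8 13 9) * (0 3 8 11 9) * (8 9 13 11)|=6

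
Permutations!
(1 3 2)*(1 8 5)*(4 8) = (1 3 2 4 8 5) = [0, 3, 4, 2, 8, 1, 6, 7, 5]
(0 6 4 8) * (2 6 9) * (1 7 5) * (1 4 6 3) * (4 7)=(0 9 2 3 1 4 8)(5 7)=[9, 4, 3, 1, 8, 7, 6, 5, 0, 2]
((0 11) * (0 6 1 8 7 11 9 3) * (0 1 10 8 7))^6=(0 6 1)(3 8 11)(7 9 10)=[6, 0, 2, 8, 4, 5, 1, 9, 11, 10, 7, 3]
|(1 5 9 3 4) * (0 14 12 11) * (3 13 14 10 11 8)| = 9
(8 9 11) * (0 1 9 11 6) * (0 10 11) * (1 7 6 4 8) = (0 7 6 10 11 1 9 4 8) = [7, 9, 2, 3, 8, 5, 10, 6, 0, 4, 11, 1]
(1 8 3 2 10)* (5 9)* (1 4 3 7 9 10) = (1 8 7 9 5 10 4 3 2) = [0, 8, 1, 2, 3, 10, 6, 9, 7, 5, 4]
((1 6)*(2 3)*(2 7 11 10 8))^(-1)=(1 6)(2 8 10 11 7 3)=[0, 6, 8, 2, 4, 5, 1, 3, 10, 9, 11, 7]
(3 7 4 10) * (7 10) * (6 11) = (3 10)(4 7)(6 11) = [0, 1, 2, 10, 7, 5, 11, 4, 8, 9, 3, 6]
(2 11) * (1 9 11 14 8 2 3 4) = (1 9 11 3 4)(2 14 8) = [0, 9, 14, 4, 1, 5, 6, 7, 2, 11, 10, 3, 12, 13, 8]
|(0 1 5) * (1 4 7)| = 5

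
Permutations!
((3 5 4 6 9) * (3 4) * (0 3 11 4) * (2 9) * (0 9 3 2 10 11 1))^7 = (0 3 1 2 5)(4 11 10 6) = [3, 2, 5, 1, 11, 0, 4, 7, 8, 9, 6, 10]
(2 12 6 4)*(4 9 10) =(2 12 6 9 10 4) =[0, 1, 12, 3, 2, 5, 9, 7, 8, 10, 4, 11, 6]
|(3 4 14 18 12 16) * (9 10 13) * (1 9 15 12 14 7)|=|(1 9 10 13 15 12 16 3 4 7)(14 18)|=10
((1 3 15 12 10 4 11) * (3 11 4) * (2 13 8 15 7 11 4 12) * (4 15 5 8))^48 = (1 7 10 4 2)(3 12 13 15 11) = [0, 7, 1, 12, 2, 5, 6, 10, 8, 9, 4, 3, 13, 15, 14, 11]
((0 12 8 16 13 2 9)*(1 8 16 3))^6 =(16) =[0, 1, 2, 3, 4, 5, 6, 7, 8, 9, 10, 11, 12, 13, 14, 15, 16]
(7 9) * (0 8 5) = (0 8 5)(7 9) = [8, 1, 2, 3, 4, 0, 6, 9, 5, 7]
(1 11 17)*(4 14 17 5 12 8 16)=(1 11 5 12 8 16 4 14 17)=[0, 11, 2, 3, 14, 12, 6, 7, 16, 9, 10, 5, 8, 13, 17, 15, 4, 1]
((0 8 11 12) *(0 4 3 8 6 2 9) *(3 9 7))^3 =(0 7 11 9 2 8 4 6 3 12) =[7, 1, 8, 12, 6, 5, 3, 11, 4, 2, 10, 9, 0]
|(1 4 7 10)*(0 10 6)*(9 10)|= 7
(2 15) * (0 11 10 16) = (0 11 10 16)(2 15) = [11, 1, 15, 3, 4, 5, 6, 7, 8, 9, 16, 10, 12, 13, 14, 2, 0]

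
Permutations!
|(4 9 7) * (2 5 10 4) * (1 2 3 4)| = |(1 2 5 10)(3 4 9 7)| = 4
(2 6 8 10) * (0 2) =(0 2 6 8 10) =[2, 1, 6, 3, 4, 5, 8, 7, 10, 9, 0]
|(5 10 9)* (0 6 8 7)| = 12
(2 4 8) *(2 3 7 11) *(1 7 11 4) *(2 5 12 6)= (1 7 4 8 3 11 5 12 6 2)= [0, 7, 1, 11, 8, 12, 2, 4, 3, 9, 10, 5, 6]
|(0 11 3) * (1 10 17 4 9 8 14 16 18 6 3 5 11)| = 12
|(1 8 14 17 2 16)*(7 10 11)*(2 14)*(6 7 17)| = 12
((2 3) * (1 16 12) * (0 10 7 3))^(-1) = [2, 12, 3, 7, 4, 5, 6, 10, 8, 9, 0, 11, 16, 13, 14, 15, 1] = (0 2 3 7 10)(1 12 16)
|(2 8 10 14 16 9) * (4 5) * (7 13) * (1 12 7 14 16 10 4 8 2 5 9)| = |(1 12 7 13 14 10 16)(4 9 5 8)| = 28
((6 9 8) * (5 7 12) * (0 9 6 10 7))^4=(0 7 9 12 8 5 10)=[7, 1, 2, 3, 4, 10, 6, 9, 5, 12, 0, 11, 8]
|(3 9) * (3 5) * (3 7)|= |(3 9 5 7)|= 4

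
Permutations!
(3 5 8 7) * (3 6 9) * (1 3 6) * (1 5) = (1 3)(5 8 7)(6 9) = [0, 3, 2, 1, 4, 8, 9, 5, 7, 6]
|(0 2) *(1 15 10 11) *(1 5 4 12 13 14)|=18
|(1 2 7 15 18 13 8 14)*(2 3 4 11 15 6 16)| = |(1 3 4 11 15 18 13 8 14)(2 7 6 16)| = 36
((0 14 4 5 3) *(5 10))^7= (0 14 4 10 5 3)= [14, 1, 2, 0, 10, 3, 6, 7, 8, 9, 5, 11, 12, 13, 4]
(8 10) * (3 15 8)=(3 15 8 10)=[0, 1, 2, 15, 4, 5, 6, 7, 10, 9, 3, 11, 12, 13, 14, 8]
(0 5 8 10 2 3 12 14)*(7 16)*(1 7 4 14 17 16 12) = (0 5 8 10 2 3 1 7 12 17 16 4 14) = [5, 7, 3, 1, 14, 8, 6, 12, 10, 9, 2, 11, 17, 13, 0, 15, 4, 16]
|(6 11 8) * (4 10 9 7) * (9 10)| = 3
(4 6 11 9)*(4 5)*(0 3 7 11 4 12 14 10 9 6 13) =[3, 1, 2, 7, 13, 12, 4, 11, 8, 5, 9, 6, 14, 0, 10] =(0 3 7 11 6 4 13)(5 12 14 10 9)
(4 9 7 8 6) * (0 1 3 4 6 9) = (0 1 3 4)(7 8 9) = [1, 3, 2, 4, 0, 5, 6, 8, 9, 7]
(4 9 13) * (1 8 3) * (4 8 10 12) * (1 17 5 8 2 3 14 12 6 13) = (1 10 6 13 2 3 17 5 8 14 12 4 9) = [0, 10, 3, 17, 9, 8, 13, 7, 14, 1, 6, 11, 4, 2, 12, 15, 16, 5]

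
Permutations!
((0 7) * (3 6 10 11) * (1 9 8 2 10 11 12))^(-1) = (0 7)(1 12 10 2 8 9)(3 11 6) = [7, 12, 8, 11, 4, 5, 3, 0, 9, 1, 2, 6, 10]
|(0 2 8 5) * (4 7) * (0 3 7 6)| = |(0 2 8 5 3 7 4 6)| = 8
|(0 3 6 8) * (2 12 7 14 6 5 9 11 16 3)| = |(0 2 12 7 14 6 8)(3 5 9 11 16)| = 35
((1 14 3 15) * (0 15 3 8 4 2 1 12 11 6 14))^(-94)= (0 8 12 2 6)(1 14 15 4 11)= [8, 14, 6, 3, 11, 5, 0, 7, 12, 9, 10, 1, 2, 13, 15, 4]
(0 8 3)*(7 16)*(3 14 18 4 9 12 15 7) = (0 8 14 18 4 9 12 15 7 16 3) = [8, 1, 2, 0, 9, 5, 6, 16, 14, 12, 10, 11, 15, 13, 18, 7, 3, 17, 4]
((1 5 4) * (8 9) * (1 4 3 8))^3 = (1 8 5 9 3) = [0, 8, 2, 1, 4, 9, 6, 7, 5, 3]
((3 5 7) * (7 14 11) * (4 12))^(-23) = (3 14 7 5 11)(4 12) = [0, 1, 2, 14, 12, 11, 6, 5, 8, 9, 10, 3, 4, 13, 7]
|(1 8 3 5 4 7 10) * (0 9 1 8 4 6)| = 10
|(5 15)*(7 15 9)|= 4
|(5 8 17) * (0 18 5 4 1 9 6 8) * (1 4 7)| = 6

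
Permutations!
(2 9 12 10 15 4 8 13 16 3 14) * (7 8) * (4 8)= (2 9 12 10 15 8 13 16 3 14)(4 7)= [0, 1, 9, 14, 7, 5, 6, 4, 13, 12, 15, 11, 10, 16, 2, 8, 3]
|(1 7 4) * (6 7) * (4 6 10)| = 6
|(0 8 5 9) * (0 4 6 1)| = 7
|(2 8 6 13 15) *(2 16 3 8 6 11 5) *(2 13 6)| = |(3 8 11 5 13 15 16)| = 7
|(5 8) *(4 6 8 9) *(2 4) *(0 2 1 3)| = 9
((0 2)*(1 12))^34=(12)=[0, 1, 2, 3, 4, 5, 6, 7, 8, 9, 10, 11, 12]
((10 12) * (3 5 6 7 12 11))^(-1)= [0, 1, 2, 11, 4, 3, 5, 6, 8, 9, 12, 10, 7]= (3 11 10 12 7 6 5)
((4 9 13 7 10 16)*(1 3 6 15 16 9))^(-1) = (1 4 16 15 6 3)(7 13 9 10) = [0, 4, 2, 1, 16, 5, 3, 13, 8, 10, 7, 11, 12, 9, 14, 6, 15]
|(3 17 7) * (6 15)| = 6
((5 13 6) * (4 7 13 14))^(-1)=[0, 1, 2, 3, 14, 6, 13, 4, 8, 9, 10, 11, 12, 7, 5]=(4 14 5 6 13 7)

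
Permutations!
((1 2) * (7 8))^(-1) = (1 2)(7 8) = [0, 2, 1, 3, 4, 5, 6, 8, 7]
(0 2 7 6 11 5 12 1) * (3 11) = (0 2 7 6 3 11 5 12 1) = [2, 0, 7, 11, 4, 12, 3, 6, 8, 9, 10, 5, 1]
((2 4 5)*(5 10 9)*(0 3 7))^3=[0, 1, 9, 3, 5, 10, 6, 7, 8, 4, 2]=(2 9 4 5 10)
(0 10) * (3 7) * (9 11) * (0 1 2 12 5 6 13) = (0 10 1 2 12 5 6 13)(3 7)(9 11) = [10, 2, 12, 7, 4, 6, 13, 3, 8, 11, 1, 9, 5, 0]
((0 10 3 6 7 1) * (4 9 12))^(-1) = [1, 7, 2, 10, 12, 5, 3, 6, 8, 4, 0, 11, 9] = (0 1 7 6 3 10)(4 12 9)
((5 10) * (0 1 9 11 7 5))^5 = (0 5 11 1 10 7 9) = [5, 10, 2, 3, 4, 11, 6, 9, 8, 0, 7, 1]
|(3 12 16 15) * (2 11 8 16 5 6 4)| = 10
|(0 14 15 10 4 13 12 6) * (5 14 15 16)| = 21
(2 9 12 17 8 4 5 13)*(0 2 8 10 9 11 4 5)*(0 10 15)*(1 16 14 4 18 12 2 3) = (0 3 1 16 14 4 10 9 2 11 18 12 17 15)(5 13 8) = [3, 16, 11, 1, 10, 13, 6, 7, 5, 2, 9, 18, 17, 8, 4, 0, 14, 15, 12]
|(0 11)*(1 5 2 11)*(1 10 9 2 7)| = 15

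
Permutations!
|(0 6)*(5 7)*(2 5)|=6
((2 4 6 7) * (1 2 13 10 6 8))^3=(1 8 4 2)(6 10 13 7)=[0, 8, 1, 3, 2, 5, 10, 6, 4, 9, 13, 11, 12, 7]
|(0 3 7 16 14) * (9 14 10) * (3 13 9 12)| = 20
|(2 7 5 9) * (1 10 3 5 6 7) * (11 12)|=|(1 10 3 5 9 2)(6 7)(11 12)|=6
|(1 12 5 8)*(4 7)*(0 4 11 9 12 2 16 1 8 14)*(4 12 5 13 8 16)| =|(0 12 13 8 16 1 2 4 7 11 9 5 14)| =13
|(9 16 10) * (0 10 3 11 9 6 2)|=|(0 10 6 2)(3 11 9 16)|=4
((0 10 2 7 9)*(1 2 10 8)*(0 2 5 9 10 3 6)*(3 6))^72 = (10) = [0, 1, 2, 3, 4, 5, 6, 7, 8, 9, 10]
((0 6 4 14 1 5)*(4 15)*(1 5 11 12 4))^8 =(0 5 14 4 12 11 1 15 6) =[5, 15, 2, 3, 12, 14, 0, 7, 8, 9, 10, 1, 11, 13, 4, 6]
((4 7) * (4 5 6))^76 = (7) = [0, 1, 2, 3, 4, 5, 6, 7]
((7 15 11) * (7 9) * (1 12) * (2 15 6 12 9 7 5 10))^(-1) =(1 12 6 7 11 15 2 10 5 9) =[0, 12, 10, 3, 4, 9, 7, 11, 8, 1, 5, 15, 6, 13, 14, 2]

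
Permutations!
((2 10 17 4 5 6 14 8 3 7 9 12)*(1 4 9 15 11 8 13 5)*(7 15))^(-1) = (1 4)(2 12 9 17 10)(3 8 11 15)(5 13 14 6) = [0, 4, 12, 8, 1, 13, 5, 7, 11, 17, 2, 15, 9, 14, 6, 3, 16, 10]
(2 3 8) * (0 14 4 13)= [14, 1, 3, 8, 13, 5, 6, 7, 2, 9, 10, 11, 12, 0, 4]= (0 14 4 13)(2 3 8)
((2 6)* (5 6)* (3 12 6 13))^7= (2 5 13 3 12 6)= [0, 1, 5, 12, 4, 13, 2, 7, 8, 9, 10, 11, 6, 3]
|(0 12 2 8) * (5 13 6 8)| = |(0 12 2 5 13 6 8)| = 7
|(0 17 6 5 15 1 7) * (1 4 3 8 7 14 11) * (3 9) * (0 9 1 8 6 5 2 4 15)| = 30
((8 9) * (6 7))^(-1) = (6 7)(8 9) = [0, 1, 2, 3, 4, 5, 7, 6, 9, 8]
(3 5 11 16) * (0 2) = [2, 1, 0, 5, 4, 11, 6, 7, 8, 9, 10, 16, 12, 13, 14, 15, 3] = (0 2)(3 5 11 16)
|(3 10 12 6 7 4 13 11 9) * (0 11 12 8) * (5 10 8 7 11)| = 12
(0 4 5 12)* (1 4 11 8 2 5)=(0 11 8 2 5 12)(1 4)=[11, 4, 5, 3, 1, 12, 6, 7, 2, 9, 10, 8, 0]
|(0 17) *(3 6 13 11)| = |(0 17)(3 6 13 11)| = 4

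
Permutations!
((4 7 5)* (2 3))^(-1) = (2 3)(4 5 7) = [0, 1, 3, 2, 5, 7, 6, 4]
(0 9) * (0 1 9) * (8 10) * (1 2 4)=[0, 9, 4, 3, 1, 5, 6, 7, 10, 2, 8]=(1 9 2 4)(8 10)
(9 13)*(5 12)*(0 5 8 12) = (0 5)(8 12)(9 13) = [5, 1, 2, 3, 4, 0, 6, 7, 12, 13, 10, 11, 8, 9]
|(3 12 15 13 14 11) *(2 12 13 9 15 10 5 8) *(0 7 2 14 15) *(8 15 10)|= |(0 7 2 12 8 14 11 3 13 10 5 15 9)|= 13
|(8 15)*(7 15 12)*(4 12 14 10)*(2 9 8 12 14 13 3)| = 15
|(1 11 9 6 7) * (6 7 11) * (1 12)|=6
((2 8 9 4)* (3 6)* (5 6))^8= (9)(3 6 5)= [0, 1, 2, 6, 4, 3, 5, 7, 8, 9]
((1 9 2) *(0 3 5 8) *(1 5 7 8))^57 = (0 3 7 8)(1 9 2 5) = [3, 9, 5, 7, 4, 1, 6, 8, 0, 2]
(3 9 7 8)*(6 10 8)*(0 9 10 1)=(0 9 7 6 1)(3 10 8)=[9, 0, 2, 10, 4, 5, 1, 6, 3, 7, 8]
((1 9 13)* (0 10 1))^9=(0 13 9 1 10)=[13, 10, 2, 3, 4, 5, 6, 7, 8, 1, 0, 11, 12, 9]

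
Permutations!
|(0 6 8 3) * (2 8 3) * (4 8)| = |(0 6 3)(2 4 8)| = 3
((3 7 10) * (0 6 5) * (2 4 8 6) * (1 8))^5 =(0 6 1 2 5 8 4)(3 10 7) =[6, 2, 5, 10, 0, 8, 1, 3, 4, 9, 7]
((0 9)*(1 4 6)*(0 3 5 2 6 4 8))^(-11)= (0 6 3 8 2 9 1 5)= [6, 5, 9, 8, 4, 0, 3, 7, 2, 1]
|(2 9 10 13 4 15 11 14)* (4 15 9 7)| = 9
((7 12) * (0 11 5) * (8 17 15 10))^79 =(0 11 5)(7 12)(8 10 15 17) =[11, 1, 2, 3, 4, 0, 6, 12, 10, 9, 15, 5, 7, 13, 14, 17, 16, 8]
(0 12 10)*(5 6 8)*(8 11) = (0 12 10)(5 6 11 8) = [12, 1, 2, 3, 4, 6, 11, 7, 5, 9, 0, 8, 10]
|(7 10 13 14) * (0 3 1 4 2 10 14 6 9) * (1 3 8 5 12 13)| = 28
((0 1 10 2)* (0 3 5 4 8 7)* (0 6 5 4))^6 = [8, 7, 5, 0, 1, 4, 3, 2, 10, 9, 6] = (0 8 10 6 3)(1 7 2 5 4)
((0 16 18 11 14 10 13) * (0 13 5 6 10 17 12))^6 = (0 12 17 14 11 18 16) = [12, 1, 2, 3, 4, 5, 6, 7, 8, 9, 10, 18, 17, 13, 11, 15, 0, 14, 16]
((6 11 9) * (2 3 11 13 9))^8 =(2 11 3)(6 9 13) =[0, 1, 11, 2, 4, 5, 9, 7, 8, 13, 10, 3, 12, 6]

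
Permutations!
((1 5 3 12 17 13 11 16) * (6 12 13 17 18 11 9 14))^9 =(1 11 12 14 13 5 16 18 6 9 3) =[0, 11, 2, 1, 4, 16, 9, 7, 8, 3, 10, 12, 14, 5, 13, 15, 18, 17, 6]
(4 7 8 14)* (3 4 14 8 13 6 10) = (14)(3 4 7 13 6 10) = [0, 1, 2, 4, 7, 5, 10, 13, 8, 9, 3, 11, 12, 6, 14]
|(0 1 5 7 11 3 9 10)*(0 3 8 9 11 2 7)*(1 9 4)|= 18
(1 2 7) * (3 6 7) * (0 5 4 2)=(0 5 4 2 3 6 7 1)=[5, 0, 3, 6, 2, 4, 7, 1]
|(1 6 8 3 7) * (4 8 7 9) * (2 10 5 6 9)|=|(1 9 4 8 3 2 10 5 6 7)|=10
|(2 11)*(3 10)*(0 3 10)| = |(0 3)(2 11)| = 2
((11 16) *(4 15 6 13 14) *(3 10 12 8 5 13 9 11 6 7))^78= (3 15 14 5 12)(4 13 8 10 7)(6 11)(9 16)= [0, 1, 2, 15, 13, 12, 11, 4, 10, 16, 7, 6, 3, 8, 5, 14, 9]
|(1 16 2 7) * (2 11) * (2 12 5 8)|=8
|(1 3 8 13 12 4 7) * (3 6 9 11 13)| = |(1 6 9 11 13 12 4 7)(3 8)| = 8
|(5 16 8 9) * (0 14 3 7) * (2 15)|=4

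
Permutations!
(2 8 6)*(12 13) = [0, 1, 8, 3, 4, 5, 2, 7, 6, 9, 10, 11, 13, 12] = (2 8 6)(12 13)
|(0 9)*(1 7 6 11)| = 4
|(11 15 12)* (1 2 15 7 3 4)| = |(1 2 15 12 11 7 3 4)| = 8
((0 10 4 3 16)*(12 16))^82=(0 12 4)(3 10 16)=[12, 1, 2, 10, 0, 5, 6, 7, 8, 9, 16, 11, 4, 13, 14, 15, 3]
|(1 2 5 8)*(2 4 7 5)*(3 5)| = 6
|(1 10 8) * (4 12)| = 6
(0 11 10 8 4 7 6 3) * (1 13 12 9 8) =(0 11 10 1 13 12 9 8 4 7 6 3) =[11, 13, 2, 0, 7, 5, 3, 6, 4, 8, 1, 10, 9, 12]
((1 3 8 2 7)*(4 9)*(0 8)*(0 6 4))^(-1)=(0 9 4 6 3 1 7 2 8)=[9, 7, 8, 1, 6, 5, 3, 2, 0, 4]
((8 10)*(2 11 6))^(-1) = (2 6 11)(8 10) = [0, 1, 6, 3, 4, 5, 11, 7, 10, 9, 8, 2]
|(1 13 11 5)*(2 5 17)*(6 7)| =|(1 13 11 17 2 5)(6 7)| =6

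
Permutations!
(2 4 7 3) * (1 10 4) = (1 10 4 7 3 2) = [0, 10, 1, 2, 7, 5, 6, 3, 8, 9, 4]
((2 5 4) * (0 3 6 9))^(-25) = (0 9 6 3)(2 4 5) = [9, 1, 4, 0, 5, 2, 3, 7, 8, 6]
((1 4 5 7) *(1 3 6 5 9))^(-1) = (1 9 4)(3 7 5 6) = [0, 9, 2, 7, 1, 6, 3, 5, 8, 4]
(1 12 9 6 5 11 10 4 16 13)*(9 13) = [0, 12, 2, 3, 16, 11, 5, 7, 8, 6, 4, 10, 13, 1, 14, 15, 9] = (1 12 13)(4 16 9 6 5 11 10)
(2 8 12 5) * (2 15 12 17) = [0, 1, 8, 3, 4, 15, 6, 7, 17, 9, 10, 11, 5, 13, 14, 12, 16, 2] = (2 8 17)(5 15 12)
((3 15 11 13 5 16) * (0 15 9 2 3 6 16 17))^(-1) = (0 17 5 13 11 15)(2 9 3)(6 16) = [17, 1, 9, 2, 4, 13, 16, 7, 8, 3, 10, 15, 12, 11, 14, 0, 6, 5]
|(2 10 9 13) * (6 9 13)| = 6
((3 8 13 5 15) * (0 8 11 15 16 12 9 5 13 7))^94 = (0 8 7)(3 11 15)(5 12)(9 16) = [8, 1, 2, 11, 4, 12, 6, 0, 7, 16, 10, 15, 5, 13, 14, 3, 9]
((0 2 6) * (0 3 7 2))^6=(2 3)(6 7)=[0, 1, 3, 2, 4, 5, 7, 6]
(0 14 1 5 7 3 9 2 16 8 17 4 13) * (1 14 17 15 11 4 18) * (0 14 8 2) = (0 17 18 1 5 7 3 9)(2 16)(4 13 14 8 15 11) = [17, 5, 16, 9, 13, 7, 6, 3, 15, 0, 10, 4, 12, 14, 8, 11, 2, 18, 1]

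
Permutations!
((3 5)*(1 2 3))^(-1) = (1 5 3 2) = [0, 5, 1, 2, 4, 3]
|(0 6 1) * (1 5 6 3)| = |(0 3 1)(5 6)| = 6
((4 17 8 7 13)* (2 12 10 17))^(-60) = (2 8)(4 17)(7 12)(10 13) = [0, 1, 8, 3, 17, 5, 6, 12, 2, 9, 13, 11, 7, 10, 14, 15, 16, 4]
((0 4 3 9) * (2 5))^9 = [4, 1, 5, 9, 3, 2, 6, 7, 8, 0] = (0 4 3 9)(2 5)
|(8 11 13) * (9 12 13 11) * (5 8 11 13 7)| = 10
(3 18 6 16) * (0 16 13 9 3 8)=(0 16 8)(3 18 6 13 9)=[16, 1, 2, 18, 4, 5, 13, 7, 0, 3, 10, 11, 12, 9, 14, 15, 8, 17, 6]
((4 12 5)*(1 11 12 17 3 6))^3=(1 5 3 11 4 6 12 17)=[0, 5, 2, 11, 6, 3, 12, 7, 8, 9, 10, 4, 17, 13, 14, 15, 16, 1]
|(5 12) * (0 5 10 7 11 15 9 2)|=|(0 5 12 10 7 11 15 9 2)|=9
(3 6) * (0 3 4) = (0 3 6 4) = [3, 1, 2, 6, 0, 5, 4]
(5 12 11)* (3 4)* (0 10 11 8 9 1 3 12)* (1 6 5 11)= (0 10 1 3 4 12 8 9 6 5)= [10, 3, 2, 4, 12, 0, 5, 7, 9, 6, 1, 11, 8]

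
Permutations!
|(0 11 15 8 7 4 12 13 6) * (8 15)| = 8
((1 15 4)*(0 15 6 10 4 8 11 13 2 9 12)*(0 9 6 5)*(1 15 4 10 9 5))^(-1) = [5, 1, 13, 3, 0, 12, 2, 7, 15, 6, 10, 8, 9, 11, 14, 4] = (0 5 12 9 6 2 13 11 8 15 4)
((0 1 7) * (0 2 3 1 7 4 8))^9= (0 2 1 8 7 3 4)= [2, 8, 1, 4, 0, 5, 6, 3, 7]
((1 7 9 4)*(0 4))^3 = (0 7 4 9 1) = [7, 0, 2, 3, 9, 5, 6, 4, 8, 1]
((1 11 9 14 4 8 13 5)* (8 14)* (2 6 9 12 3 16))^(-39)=[0, 2, 5, 8, 14, 16, 1, 7, 12, 11, 10, 6, 9, 3, 4, 15, 13]=(1 2 5 16 13 3 8 12 9 11 6)(4 14)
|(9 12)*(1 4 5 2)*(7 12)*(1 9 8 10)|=9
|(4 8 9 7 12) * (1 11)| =|(1 11)(4 8 9 7 12)| =10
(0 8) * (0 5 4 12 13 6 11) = (0 8 5 4 12 13 6 11) = [8, 1, 2, 3, 12, 4, 11, 7, 5, 9, 10, 0, 13, 6]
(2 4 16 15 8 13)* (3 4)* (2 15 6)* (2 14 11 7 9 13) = (2 3 4 16 6 14 11 7 9 13 15 8) = [0, 1, 3, 4, 16, 5, 14, 9, 2, 13, 10, 7, 12, 15, 11, 8, 6]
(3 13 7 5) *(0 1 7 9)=[1, 7, 2, 13, 4, 3, 6, 5, 8, 0, 10, 11, 12, 9]=(0 1 7 5 3 13 9)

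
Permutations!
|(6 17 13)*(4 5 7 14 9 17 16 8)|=|(4 5 7 14 9 17 13 6 16 8)|=10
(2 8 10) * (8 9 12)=(2 9 12 8 10)=[0, 1, 9, 3, 4, 5, 6, 7, 10, 12, 2, 11, 8]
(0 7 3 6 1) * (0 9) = (0 7 3 6 1 9) = [7, 9, 2, 6, 4, 5, 1, 3, 8, 0]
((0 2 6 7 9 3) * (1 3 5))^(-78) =(0 6 9 1)(2 7 5 3) =[6, 0, 7, 2, 4, 3, 9, 5, 8, 1]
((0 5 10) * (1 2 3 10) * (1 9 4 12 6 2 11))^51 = (0 2 4)(1 11)(3 12 5)(6 9 10) = [2, 11, 4, 12, 0, 3, 9, 7, 8, 10, 6, 1, 5]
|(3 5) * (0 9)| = 2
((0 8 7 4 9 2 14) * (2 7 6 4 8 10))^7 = [14, 1, 10, 3, 7, 5, 9, 6, 4, 8, 0, 11, 12, 13, 2] = (0 14 2 10)(4 7 6 9 8)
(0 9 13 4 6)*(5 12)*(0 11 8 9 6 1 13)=(0 6 11 8 9)(1 13 4)(5 12)=[6, 13, 2, 3, 1, 12, 11, 7, 9, 0, 10, 8, 5, 4]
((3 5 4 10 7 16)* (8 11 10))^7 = (3 16 7 10 11 8 4 5) = [0, 1, 2, 16, 5, 3, 6, 10, 4, 9, 11, 8, 12, 13, 14, 15, 7]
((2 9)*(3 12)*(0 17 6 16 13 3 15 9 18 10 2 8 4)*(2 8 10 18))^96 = [0, 1, 2, 3, 4, 5, 6, 7, 8, 9, 10, 11, 12, 13, 14, 15, 16, 17, 18] = (18)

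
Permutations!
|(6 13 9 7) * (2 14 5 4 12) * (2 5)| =|(2 14)(4 12 5)(6 13 9 7)| =12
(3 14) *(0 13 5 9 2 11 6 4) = [13, 1, 11, 14, 0, 9, 4, 7, 8, 2, 10, 6, 12, 5, 3] = (0 13 5 9 2 11 6 4)(3 14)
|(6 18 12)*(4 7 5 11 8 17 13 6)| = |(4 7 5 11 8 17 13 6 18 12)| = 10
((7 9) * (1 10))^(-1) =(1 10)(7 9) =[0, 10, 2, 3, 4, 5, 6, 9, 8, 7, 1]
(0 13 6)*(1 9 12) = (0 13 6)(1 9 12) = [13, 9, 2, 3, 4, 5, 0, 7, 8, 12, 10, 11, 1, 6]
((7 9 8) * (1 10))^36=[0, 1, 2, 3, 4, 5, 6, 7, 8, 9, 10]=(10)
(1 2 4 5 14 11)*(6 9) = (1 2 4 5 14 11)(6 9) = [0, 2, 4, 3, 5, 14, 9, 7, 8, 6, 10, 1, 12, 13, 11]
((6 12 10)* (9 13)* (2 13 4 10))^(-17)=[0, 1, 10, 3, 2, 5, 9, 7, 8, 12, 13, 11, 4, 6]=(2 10 13 6 9 12 4)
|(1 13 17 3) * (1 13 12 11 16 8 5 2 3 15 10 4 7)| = |(1 12 11 16 8 5 2 3 13 17 15 10 4 7)| = 14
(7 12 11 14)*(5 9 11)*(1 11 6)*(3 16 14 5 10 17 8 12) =[0, 11, 2, 16, 4, 9, 1, 3, 12, 6, 17, 5, 10, 13, 7, 15, 14, 8] =(1 11 5 9 6)(3 16 14 7)(8 12 10 17)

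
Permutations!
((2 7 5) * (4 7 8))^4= (2 5 7 4 8)= [0, 1, 5, 3, 8, 7, 6, 4, 2]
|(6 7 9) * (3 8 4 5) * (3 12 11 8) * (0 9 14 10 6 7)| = 30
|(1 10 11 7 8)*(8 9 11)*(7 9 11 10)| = 6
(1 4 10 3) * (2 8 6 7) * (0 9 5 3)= (0 9 5 3 1 4 10)(2 8 6 7)= [9, 4, 8, 1, 10, 3, 7, 2, 6, 5, 0]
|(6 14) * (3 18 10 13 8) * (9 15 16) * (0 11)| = 30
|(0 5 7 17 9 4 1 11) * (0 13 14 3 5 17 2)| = 12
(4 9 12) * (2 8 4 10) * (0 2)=[2, 1, 8, 3, 9, 5, 6, 7, 4, 12, 0, 11, 10]=(0 2 8 4 9 12 10)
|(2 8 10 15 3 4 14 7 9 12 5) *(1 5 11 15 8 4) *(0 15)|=|(0 15 3 1 5 2 4 14 7 9 12 11)(8 10)|=12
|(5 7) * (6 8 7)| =|(5 6 8 7)| =4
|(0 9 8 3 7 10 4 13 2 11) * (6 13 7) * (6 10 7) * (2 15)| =|(0 9 8 3 10 4 6 13 15 2 11)| =11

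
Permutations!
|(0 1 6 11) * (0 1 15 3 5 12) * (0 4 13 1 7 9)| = |(0 15 3 5 12 4 13 1 6 11 7 9)| = 12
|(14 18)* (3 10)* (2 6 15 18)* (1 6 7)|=|(1 6 15 18 14 2 7)(3 10)|=14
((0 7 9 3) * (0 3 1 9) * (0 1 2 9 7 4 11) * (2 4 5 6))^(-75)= (0 6 9 11 5 2 4)(1 7)= [6, 7, 4, 3, 0, 2, 9, 1, 8, 11, 10, 5]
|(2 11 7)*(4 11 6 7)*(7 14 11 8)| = 7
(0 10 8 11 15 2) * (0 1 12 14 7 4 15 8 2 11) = (0 10 2 1 12 14 7 4 15 11 8) = [10, 12, 1, 3, 15, 5, 6, 4, 0, 9, 2, 8, 14, 13, 7, 11]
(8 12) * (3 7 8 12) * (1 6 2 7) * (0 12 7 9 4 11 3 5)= (0 12 7 8 5)(1 6 2 9 4 11 3)= [12, 6, 9, 1, 11, 0, 2, 8, 5, 4, 10, 3, 7]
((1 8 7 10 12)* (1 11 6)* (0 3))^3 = (0 3)(1 10 6 7 11 8 12) = [3, 10, 2, 0, 4, 5, 7, 11, 12, 9, 6, 8, 1]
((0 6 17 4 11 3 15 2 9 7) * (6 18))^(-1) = [7, 1, 15, 11, 17, 5, 18, 9, 8, 2, 10, 4, 12, 13, 14, 3, 16, 6, 0] = (0 7 9 2 15 3 11 4 17 6 18)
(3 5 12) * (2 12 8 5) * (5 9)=(2 12 3)(5 8 9)=[0, 1, 12, 2, 4, 8, 6, 7, 9, 5, 10, 11, 3]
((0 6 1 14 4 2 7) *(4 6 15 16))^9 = [4, 1, 15, 3, 0, 5, 6, 16, 8, 9, 10, 11, 12, 13, 14, 2, 7] = (0 4)(2 15)(7 16)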